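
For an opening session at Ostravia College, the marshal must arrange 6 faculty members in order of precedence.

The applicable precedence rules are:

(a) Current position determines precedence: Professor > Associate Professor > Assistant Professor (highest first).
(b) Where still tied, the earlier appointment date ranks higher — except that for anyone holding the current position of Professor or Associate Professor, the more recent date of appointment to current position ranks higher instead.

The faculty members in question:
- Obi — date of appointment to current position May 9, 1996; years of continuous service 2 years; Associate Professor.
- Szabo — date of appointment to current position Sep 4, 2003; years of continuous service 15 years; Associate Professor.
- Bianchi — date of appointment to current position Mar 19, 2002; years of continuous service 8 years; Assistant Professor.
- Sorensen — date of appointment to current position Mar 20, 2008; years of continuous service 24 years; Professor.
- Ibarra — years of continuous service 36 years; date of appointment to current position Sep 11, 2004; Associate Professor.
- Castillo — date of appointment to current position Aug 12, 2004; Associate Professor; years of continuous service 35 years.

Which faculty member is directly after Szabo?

Obi

By current position: Sorensen (Professor); then Ibarra, Castillo, Szabo and Obi (Associate Professor); then Bianchi (Assistant Professor).
Among Ibarra, Castillo, Szabo and Obi, by date of appointment to current position (later first) (reversed rule for this group): Ibarra (Sep 11, 2004) before Castillo (Aug 12, 2004) before Szabo (Sep 4, 2003) before Obi (May 9, 1996).
Order: Sorensen, Ibarra, Castillo, Szabo, Obi, Bianchi.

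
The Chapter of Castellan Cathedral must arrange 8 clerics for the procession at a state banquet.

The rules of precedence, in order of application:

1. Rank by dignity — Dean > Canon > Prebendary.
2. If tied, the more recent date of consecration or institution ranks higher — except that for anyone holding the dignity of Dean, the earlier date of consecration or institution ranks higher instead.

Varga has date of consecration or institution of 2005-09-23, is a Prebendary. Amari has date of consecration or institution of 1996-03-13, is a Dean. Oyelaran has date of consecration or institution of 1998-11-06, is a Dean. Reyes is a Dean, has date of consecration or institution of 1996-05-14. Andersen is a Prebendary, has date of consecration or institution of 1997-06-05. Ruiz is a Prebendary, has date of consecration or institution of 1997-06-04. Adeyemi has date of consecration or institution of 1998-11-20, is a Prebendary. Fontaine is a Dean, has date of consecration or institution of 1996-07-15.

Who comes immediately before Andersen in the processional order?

Adeyemi

By dignity: Amari, Reyes, Fontaine and Oyelaran (Dean); then Varga, Adeyemi, Andersen and Ruiz (Prebendary).
Among Amari, Reyes, Fontaine and Oyelaran, by date of consecration or institution (earlier first) (reversed rule for this group): Amari (1996-03-13) before Reyes (1996-05-14) before Fontaine (1996-07-15) before Oyelaran (1998-11-06).
Among Varga, Adeyemi, Andersen and Ruiz, by date of consecration or institution (later first): Varga (2005-09-23) before Adeyemi (1998-11-20) before Andersen (1997-06-05) before Ruiz (1997-06-04).
Order: Amari, Reyes, Fontaine, Oyelaran, Varga, Adeyemi, Andersen, Ruiz.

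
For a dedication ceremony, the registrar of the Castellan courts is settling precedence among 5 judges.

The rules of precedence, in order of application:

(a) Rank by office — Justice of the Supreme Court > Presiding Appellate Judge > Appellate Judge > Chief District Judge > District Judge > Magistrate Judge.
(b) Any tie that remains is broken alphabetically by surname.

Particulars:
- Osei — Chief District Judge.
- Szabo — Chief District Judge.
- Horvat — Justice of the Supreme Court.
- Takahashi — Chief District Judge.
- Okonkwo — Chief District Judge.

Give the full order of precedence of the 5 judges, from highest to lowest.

By office: Horvat (Justice of the Supreme Court); then Okonkwo, Osei, Szabo and Takahashi (Chief District Judge).
Among Okonkwo, Osei, Szabo and Takahashi, alphabetically by surname: Okonkwo before Osei before Szabo before Takahashi.
Full order: Horvat, Okonkwo, Osei, Szabo, Takahashi.

Horvat, Okonkwo, Osei, Szabo, Takahashi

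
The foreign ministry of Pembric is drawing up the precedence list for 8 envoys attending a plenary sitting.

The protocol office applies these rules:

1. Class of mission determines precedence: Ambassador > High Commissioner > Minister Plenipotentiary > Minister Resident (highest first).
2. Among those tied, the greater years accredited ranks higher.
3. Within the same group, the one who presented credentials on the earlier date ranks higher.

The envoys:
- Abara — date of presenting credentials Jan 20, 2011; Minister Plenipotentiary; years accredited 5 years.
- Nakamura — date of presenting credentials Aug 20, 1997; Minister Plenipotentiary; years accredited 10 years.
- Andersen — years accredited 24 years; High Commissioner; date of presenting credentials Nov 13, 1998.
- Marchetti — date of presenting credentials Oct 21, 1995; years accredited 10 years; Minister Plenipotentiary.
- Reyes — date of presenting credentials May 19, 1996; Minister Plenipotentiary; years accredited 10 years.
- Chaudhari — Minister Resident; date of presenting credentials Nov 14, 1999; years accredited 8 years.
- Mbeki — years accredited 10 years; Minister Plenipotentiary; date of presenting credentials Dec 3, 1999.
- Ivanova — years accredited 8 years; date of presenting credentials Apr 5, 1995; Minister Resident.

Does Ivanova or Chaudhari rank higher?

By class of mission: Andersen (High Commissioner); then Marchetti, Reyes, Nakamura, Mbeki and Abara (Minister Plenipotentiary); then Ivanova and Chaudhari (Minister Resident).
Among Marchetti, Reyes, Nakamura, Mbeki and Abara, by years accredited (higher first): Marchetti, Reyes, Nakamura and Mbeki (10 years) before Abara (5 years).
Among Marchetti, Reyes, Nakamura and Mbeki, by date of presenting credentials (earlier first): Marchetti (Oct 21, 1995) before Reyes (May 19, 1996) before Nakamura (Aug 20, 1997) before Mbeki (Dec 3, 1999).
Ivanova and Chaudhari both have years accredited 8 years, so the next rule applies.
Among Ivanova and Chaudhari, by date of presenting credentials (earlier first): Ivanova (Apr 5, 1995) before Chaudhari (Nov 14, 1999).
So Ivanova takes precedence.

Ivanova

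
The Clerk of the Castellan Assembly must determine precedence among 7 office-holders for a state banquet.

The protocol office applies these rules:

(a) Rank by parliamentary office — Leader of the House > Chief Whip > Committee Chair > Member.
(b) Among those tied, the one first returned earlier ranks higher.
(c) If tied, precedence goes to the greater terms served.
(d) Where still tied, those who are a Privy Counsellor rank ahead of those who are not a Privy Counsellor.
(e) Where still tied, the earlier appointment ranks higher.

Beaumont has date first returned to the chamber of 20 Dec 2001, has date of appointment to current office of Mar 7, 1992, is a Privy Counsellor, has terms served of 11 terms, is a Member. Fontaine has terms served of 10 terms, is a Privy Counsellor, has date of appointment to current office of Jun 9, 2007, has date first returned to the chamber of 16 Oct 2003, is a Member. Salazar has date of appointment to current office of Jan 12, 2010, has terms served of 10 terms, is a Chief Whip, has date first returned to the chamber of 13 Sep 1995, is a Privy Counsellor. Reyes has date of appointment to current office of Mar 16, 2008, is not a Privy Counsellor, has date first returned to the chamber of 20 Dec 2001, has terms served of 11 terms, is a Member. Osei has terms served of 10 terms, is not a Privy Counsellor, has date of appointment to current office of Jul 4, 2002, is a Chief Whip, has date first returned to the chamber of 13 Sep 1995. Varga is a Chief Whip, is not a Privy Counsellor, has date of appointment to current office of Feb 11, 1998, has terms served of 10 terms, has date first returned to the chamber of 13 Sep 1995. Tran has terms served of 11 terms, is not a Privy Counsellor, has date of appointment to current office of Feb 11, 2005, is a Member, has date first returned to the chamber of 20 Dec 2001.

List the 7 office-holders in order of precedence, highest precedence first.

By parliamentary office: Salazar, Varga and Osei (Chief Whip); then Beaumont, Tran, Reyes and Fontaine (Member).
Salazar, Varga and Osei all have date first returned to the chamber 13 Sep 1995, so the next rule applies.
Salazar, Varga and Osei all have terms served 10 terms, so the next rule applies.
Among Salazar, Varga and Osei, a Privy Counsellor before not a Privy Counsellor: Salazar (a Privy Counsellor) before Varga and Osei (not a Privy Counsellor).
Among Varga and Osei, by date of appointment to current office (earlier first): Varga (Feb 11, 1998) before Osei (Jul 4, 2002).
Among Beaumont, Tran, Reyes and Fontaine, by date first returned to the chamber (earlier first): Beaumont, Tran and Reyes (20 Dec 2001) before Fontaine (16 Oct 2003).
Beaumont, Tran and Reyes all have terms served 11 terms, so the next rule applies.
Among Beaumont, Tran and Reyes, a Privy Counsellor before not a Privy Counsellor: Beaumont (a Privy Counsellor) before Tran and Reyes (not a Privy Counsellor).
Among Tran and Reyes, by date of appointment to current office (earlier first): Tran (Feb 11, 2005) before Reyes (Mar 16, 2008).
Full order: Salazar, Varga, Osei, Beaumont, Tran, Reyes, Fontaine.

Salazar, Varga, Osei, Beaumont, Tran, Reyes, Fontaine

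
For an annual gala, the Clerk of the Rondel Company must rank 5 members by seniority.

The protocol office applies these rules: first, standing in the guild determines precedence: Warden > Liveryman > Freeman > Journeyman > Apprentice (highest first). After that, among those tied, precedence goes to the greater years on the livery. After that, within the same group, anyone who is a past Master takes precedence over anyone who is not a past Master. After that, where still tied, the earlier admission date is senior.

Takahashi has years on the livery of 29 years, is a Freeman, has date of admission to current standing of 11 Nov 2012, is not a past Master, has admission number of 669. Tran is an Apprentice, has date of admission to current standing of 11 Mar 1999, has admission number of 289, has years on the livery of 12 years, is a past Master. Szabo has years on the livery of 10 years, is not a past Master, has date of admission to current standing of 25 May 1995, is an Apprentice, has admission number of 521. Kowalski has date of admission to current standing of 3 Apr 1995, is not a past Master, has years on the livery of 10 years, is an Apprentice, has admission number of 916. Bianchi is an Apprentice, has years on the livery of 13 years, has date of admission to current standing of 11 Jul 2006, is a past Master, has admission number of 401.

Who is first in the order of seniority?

By standing in the guild: Takahashi (Freeman); then Bianchi, Tran, Kowalski and Szabo (Apprentice).
Among Bianchi, Tran, Kowalski and Szabo, by years on the livery (higher first): Bianchi (13 years) before Tran (12 years) before Kowalski and Szabo (10 years).
Kowalski and Szabo are each not a past Master, so the next rule applies.
Among Kowalski and Szabo, by date of admission to current standing (earlier first): Kowalski (3 Apr 1995) before Szabo (25 May 1995).
Order: Takahashi, Bianchi, Tran, Kowalski, Szabo.

Takahashi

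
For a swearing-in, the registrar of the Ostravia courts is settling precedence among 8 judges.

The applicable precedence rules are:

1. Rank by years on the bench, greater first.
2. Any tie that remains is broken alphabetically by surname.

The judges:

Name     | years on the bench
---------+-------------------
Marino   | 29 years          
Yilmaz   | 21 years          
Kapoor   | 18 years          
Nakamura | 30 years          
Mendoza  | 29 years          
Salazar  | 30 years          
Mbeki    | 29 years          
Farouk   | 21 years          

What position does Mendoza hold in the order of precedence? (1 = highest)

5

By years on the bench (higher first): Nakamura and Salazar (both 30 years); then Marino, Mbeki and Mendoza (each 29 years); then Farouk and Yilmaz (both 21 years); then Kapoor (18 years).
Among Nakamura and Salazar, alphabetically by surname: Nakamura before Salazar.
Among Marino, Mbeki and Mendoza, alphabetically by surname: Marino before Mbeki before Mendoza.
Among Farouk and Yilmaz, alphabetically by surname: Farouk before Yilmaz.
Order: Nakamura, Salazar, Marino, Mbeki, Mendoza, Farouk, Yilmaz, Kapoor. So position 5.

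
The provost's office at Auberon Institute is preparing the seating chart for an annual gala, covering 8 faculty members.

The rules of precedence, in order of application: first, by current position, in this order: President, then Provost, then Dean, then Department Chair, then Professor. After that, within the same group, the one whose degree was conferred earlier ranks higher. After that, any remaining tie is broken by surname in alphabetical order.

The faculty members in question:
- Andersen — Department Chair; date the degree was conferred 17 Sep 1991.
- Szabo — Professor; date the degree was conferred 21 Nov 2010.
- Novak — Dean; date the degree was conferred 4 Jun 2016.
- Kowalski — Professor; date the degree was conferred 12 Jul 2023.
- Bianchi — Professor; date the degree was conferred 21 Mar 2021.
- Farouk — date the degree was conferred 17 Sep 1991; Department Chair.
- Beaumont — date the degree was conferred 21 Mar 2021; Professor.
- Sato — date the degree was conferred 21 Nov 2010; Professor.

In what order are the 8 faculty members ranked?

Novak, Andersen, Farouk, Sato, Szabo, Beaumont, Bianchi, Kowalski

By current position: Novak (Dean); then Andersen and Farouk (Department Chair); then Sato, Szabo, Beaumont, Bianchi and Kowalski (Professor).
Andersen and Farouk both have date the degree was conferred 17 Sep 1991, so the next rule applies.
Among Andersen and Farouk, alphabetically by surname: Andersen before Farouk.
Among Sato, Szabo, Beaumont, Bianchi and Kowalski, by date the degree was conferred (earlier first): Sato and Szabo (21 Nov 2010) before Beaumont and Bianchi (21 Mar 2021) before Kowalski (12 Jul 2023).
Among Sato and Szabo, alphabetically by surname: Sato before Szabo.
Among Beaumont and Bianchi, alphabetically by surname: Beaumont before Bianchi.
Full order: Novak, Andersen, Farouk, Sato, Szabo, Beaumont, Bianchi, Kowalski.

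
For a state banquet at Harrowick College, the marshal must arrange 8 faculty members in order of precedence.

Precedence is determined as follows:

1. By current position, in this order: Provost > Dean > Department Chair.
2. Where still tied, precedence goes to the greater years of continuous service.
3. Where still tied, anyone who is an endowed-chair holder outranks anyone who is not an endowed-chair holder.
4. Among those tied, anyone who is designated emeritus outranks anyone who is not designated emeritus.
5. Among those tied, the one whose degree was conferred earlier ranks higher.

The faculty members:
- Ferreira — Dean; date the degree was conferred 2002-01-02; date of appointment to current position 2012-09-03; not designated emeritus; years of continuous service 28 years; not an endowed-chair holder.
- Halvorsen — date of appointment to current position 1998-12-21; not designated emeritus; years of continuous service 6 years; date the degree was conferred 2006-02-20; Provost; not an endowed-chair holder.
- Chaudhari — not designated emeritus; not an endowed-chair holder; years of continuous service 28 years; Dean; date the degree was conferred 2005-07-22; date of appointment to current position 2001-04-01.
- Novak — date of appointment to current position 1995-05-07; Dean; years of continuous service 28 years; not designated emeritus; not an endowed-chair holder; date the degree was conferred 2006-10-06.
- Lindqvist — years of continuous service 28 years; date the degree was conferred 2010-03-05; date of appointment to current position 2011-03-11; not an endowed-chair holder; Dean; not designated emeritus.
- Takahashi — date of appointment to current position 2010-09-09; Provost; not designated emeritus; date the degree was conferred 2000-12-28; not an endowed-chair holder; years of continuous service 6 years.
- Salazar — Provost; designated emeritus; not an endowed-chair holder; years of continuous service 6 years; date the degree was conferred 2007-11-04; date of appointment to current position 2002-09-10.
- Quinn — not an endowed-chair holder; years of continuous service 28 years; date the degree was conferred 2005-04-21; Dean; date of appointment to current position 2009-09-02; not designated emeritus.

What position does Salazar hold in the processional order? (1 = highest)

1

By current position: Salazar, Takahashi and Halvorsen (Provost); then Ferreira, Quinn, Chaudhari, Novak and Lindqvist (Dean).
Salazar, Takahashi and Halvorsen all have years of continuous service 6 years, so the next rule applies.
Salazar, Takahashi and Halvorsen are each not an endowed-chair holder, so the next rule applies.
Among Salazar, Takahashi and Halvorsen, designated emeritus before not designated emeritus: Salazar (designated emeritus) before Takahashi and Halvorsen (not designated emeritus).
Among Takahashi and Halvorsen, by date the degree was conferred (earlier first): Takahashi (2000-12-28) before Halvorsen (2006-02-20).
Ferreira, Quinn, Chaudhari, Novak and Lindqvist all have years of continuous service 28 years, so the next rule applies.
Ferreira, Quinn, Chaudhari, Novak and Lindqvist are each not an endowed-chair holder, so the next rule applies.
Ferreira, Quinn, Chaudhari, Novak and Lindqvist are each not designated emeritus, so the next rule applies.
Among Ferreira, Quinn, Chaudhari, Novak and Lindqvist, by date the degree was conferred (earlier first): Ferreira (2002-01-02) before Quinn (2005-04-21) before Chaudhari (2005-07-22) before Novak (2006-10-06) before Lindqvist (2010-03-05).
Order: Salazar, Takahashi, Halvorsen, Ferreira, Quinn, Chaudhari, Novak, Lindqvist. So position 1.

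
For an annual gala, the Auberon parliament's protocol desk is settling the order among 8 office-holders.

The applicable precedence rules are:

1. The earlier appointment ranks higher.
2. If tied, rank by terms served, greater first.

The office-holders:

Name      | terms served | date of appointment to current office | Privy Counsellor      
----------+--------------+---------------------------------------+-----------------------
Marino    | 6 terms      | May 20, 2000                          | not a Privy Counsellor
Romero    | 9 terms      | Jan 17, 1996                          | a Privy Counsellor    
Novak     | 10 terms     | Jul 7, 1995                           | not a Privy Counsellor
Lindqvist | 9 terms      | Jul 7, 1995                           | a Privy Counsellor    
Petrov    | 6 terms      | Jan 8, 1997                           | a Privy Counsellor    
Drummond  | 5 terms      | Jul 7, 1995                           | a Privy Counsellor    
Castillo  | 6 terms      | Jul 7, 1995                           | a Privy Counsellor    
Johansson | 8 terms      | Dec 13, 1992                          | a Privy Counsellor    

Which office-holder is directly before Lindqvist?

Novak

By date of appointment to current office (earlier first): Johansson (Dec 13, 1992); then Novak, Lindqvist, Castillo and Drummond (each Jul 7, 1995); then Romero (Jan 17, 1996); then Petrov (Jan 8, 1997); then Marino (May 20, 2000).
Among Novak, Lindqvist, Castillo and Drummond, by terms served (higher first): Novak (10 terms) before Lindqvist (9 terms) before Castillo (6 terms) before Drummond (5 terms).
Order: Johansson, Novak, Lindqvist, Castillo, Drummond, Romero, Petrov, Marino.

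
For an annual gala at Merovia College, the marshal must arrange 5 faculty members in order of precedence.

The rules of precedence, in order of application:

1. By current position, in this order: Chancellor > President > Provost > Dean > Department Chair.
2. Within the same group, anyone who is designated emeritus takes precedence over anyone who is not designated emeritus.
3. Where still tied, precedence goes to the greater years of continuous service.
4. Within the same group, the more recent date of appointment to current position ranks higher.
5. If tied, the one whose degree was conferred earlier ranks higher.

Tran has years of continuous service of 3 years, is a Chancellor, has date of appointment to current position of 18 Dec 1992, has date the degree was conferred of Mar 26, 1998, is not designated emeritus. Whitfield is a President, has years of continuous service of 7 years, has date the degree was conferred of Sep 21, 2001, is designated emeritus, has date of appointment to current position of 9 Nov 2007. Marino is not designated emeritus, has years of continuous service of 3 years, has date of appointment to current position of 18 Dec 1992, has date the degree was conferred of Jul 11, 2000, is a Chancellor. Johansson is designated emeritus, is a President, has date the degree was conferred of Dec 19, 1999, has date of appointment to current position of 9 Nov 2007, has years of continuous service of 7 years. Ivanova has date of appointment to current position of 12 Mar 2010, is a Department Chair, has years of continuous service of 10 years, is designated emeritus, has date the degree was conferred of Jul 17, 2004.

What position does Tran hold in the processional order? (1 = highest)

1

By current position: Tran and Marino (Chancellor); then Johansson and Whitfield (President); then Ivanova (Department Chair).
Tran and Marino are each not designated emeritus, so the next rule applies.
Tran and Marino both have years of continuous service 3 years, so the next rule applies.
Tran and Marino both have date of appointment to current position 18 Dec 1992, so the next rule applies.
Among Tran and Marino, by date the degree was conferred (earlier first): Tran (Mar 26, 1998) before Marino (Jul 11, 2000).
Johansson and Whitfield are each designated emeritus, so the next rule applies.
Johansson and Whitfield both have years of continuous service 7 years, so the next rule applies.
Johansson and Whitfield both have date of appointment to current position 9 Nov 2007, so the next rule applies.
Among Johansson and Whitfield, by date the degree was conferred (earlier first): Johansson (Dec 19, 1999) before Whitfield (Sep 21, 2001).
Order: Tran, Marino, Johansson, Whitfield, Ivanova. So position 1.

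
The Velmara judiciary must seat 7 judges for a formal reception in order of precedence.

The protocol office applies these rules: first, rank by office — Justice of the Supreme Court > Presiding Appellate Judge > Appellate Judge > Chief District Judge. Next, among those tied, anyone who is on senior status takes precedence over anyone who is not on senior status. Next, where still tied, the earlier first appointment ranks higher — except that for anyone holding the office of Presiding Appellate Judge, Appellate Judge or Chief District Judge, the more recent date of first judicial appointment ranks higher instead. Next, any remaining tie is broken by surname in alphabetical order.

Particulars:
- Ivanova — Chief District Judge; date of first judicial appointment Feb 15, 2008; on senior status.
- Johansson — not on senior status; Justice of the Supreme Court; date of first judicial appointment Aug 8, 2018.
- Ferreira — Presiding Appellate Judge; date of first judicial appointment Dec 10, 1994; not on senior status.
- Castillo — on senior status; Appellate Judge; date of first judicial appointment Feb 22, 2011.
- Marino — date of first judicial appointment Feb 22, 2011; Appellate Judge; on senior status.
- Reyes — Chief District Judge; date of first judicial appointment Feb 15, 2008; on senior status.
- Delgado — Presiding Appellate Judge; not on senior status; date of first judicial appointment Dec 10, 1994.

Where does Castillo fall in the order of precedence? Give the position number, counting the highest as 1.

By office: Johansson (Justice of the Supreme Court); then Delgado and Ferreira (Presiding Appellate Judge); then Castillo and Marino (Appellate Judge); then Ivanova and Reyes (Chief District Judge).
Delgado and Ferreira are each not on senior status, so the next rule applies.
Delgado and Ferreira both have date of first judicial appointment Dec 10, 1994, so the next rule applies.
Among Delgado and Ferreira, alphabetically by surname: Delgado before Ferreira.
Castillo and Marino are each on senior status, so the next rule applies.
Castillo and Marino both have date of first judicial appointment Feb 22, 2011, so the next rule applies.
Among Castillo and Marino, alphabetically by surname: Castillo before Marino.
Ivanova and Reyes are each on senior status, so the next rule applies.
Ivanova and Reyes both have date of first judicial appointment Feb 15, 2008, so the next rule applies.
Among Ivanova and Reyes, alphabetically by surname: Ivanova before Reyes.
Order: Johansson, Delgado, Ferreira, Castillo, Marino, Ivanova, Reyes. So position 4.

4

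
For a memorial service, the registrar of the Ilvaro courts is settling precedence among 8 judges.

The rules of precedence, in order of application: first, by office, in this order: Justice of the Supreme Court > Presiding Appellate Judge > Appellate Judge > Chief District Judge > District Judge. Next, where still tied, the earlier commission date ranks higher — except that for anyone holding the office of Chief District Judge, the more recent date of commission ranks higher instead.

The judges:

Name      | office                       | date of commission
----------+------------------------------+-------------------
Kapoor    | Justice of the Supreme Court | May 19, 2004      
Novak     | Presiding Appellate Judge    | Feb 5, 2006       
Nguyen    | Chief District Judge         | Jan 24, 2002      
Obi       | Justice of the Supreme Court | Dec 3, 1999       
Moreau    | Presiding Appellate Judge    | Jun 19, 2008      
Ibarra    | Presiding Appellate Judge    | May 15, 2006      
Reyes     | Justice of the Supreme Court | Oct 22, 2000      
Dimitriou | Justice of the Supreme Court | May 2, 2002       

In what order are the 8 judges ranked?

Obi, Reyes, Dimitriou, Kapoor, Novak, Ibarra, Moreau, Nguyen

By office: Obi, Reyes, Dimitriou and Kapoor (Justice of the Supreme Court); then Novak, Ibarra and Moreau (Presiding Appellate Judge); then Nguyen (Chief District Judge).
Among Obi, Reyes, Dimitriou and Kapoor, by date of commission (earlier first): Obi (Dec 3, 1999) before Reyes (Oct 22, 2000) before Dimitriou (May 2, 2002) before Kapoor (May 19, 2004).
Among Novak, Ibarra and Moreau, by date of commission (earlier first): Novak (Feb 5, 2006) before Ibarra (May 15, 2006) before Moreau (Jun 19, 2008).
Full order: Obi, Reyes, Dimitriou, Kapoor, Novak, Ibarra, Moreau, Nguyen.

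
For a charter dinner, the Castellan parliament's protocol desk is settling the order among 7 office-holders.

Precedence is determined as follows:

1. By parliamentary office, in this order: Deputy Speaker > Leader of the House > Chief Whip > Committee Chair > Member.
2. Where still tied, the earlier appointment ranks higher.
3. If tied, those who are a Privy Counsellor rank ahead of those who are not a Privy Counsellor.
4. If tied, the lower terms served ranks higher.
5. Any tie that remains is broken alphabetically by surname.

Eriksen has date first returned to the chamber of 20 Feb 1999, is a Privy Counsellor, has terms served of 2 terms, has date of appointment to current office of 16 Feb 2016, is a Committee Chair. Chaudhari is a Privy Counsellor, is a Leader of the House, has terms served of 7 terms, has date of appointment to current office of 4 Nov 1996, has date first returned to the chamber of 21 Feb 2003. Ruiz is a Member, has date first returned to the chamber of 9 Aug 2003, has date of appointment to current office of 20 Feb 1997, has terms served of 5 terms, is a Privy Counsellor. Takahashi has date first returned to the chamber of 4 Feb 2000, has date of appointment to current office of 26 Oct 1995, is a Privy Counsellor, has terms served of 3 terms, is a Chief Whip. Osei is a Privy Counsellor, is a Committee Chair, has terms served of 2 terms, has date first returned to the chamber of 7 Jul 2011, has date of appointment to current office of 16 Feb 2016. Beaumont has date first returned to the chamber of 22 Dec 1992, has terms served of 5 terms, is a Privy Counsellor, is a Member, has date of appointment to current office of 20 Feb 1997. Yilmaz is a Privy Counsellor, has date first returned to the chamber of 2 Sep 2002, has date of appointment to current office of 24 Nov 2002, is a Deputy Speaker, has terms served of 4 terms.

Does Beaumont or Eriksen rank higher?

By parliamentary office: Yilmaz (Deputy Speaker); then Chaudhari (Leader of the House); then Takahashi (Chief Whip); then Eriksen and Osei (Committee Chair); then Beaumont and Ruiz (Member).
Eriksen and Osei both have date of appointment to current office 16 Feb 2016, so the next rule applies.
Eriksen and Osei are each a Privy Counsellor, so the next rule applies.
Eriksen and Osei both have terms served 2 terms, so the next rule applies.
Among Eriksen and Osei, alphabetically by surname: Eriksen before Osei.
Beaumont and Ruiz both have date of appointment to current office 20 Feb 1997, so the next rule applies.
Beaumont and Ruiz are each a Privy Counsellor, so the next rule applies.
Beaumont and Ruiz both have terms served 5 terms, so the next rule applies.
Among Beaumont and Ruiz, alphabetically by surname: Beaumont before Ruiz.
So Eriksen takes precedence.

Eriksen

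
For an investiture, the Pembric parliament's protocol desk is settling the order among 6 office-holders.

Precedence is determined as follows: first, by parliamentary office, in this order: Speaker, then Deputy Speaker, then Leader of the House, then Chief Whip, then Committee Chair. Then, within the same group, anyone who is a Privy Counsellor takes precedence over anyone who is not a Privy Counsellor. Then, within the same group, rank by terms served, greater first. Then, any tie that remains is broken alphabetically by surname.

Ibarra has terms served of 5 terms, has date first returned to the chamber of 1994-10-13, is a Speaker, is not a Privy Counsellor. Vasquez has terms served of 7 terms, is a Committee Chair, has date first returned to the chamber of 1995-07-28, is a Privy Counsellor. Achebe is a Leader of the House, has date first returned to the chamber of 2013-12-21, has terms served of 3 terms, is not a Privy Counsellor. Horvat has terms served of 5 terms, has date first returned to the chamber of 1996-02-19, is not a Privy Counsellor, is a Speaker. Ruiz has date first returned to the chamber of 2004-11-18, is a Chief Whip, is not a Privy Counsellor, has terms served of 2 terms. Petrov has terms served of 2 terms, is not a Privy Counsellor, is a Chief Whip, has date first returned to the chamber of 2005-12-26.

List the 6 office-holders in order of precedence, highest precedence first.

Horvat, Ibarra, Achebe, Petrov, Ruiz, Vasquez

By parliamentary office: Horvat and Ibarra (Speaker); then Achebe (Leader of the House); then Petrov and Ruiz (Chief Whip); then Vasquez (Committee Chair).
Horvat and Ibarra are each not a Privy Counsellor, so the next rule applies.
Horvat and Ibarra both have terms served 5 terms, so the next rule applies.
Among Horvat and Ibarra, alphabetically by surname: Horvat before Ibarra.
Petrov and Ruiz are each not a Privy Counsellor, so the next rule applies.
Petrov and Ruiz both have terms served 2 terms, so the next rule applies.
Among Petrov and Ruiz, alphabetically by surname: Petrov before Ruiz.
Full order: Horvat, Ibarra, Achebe, Petrov, Ruiz, Vasquez.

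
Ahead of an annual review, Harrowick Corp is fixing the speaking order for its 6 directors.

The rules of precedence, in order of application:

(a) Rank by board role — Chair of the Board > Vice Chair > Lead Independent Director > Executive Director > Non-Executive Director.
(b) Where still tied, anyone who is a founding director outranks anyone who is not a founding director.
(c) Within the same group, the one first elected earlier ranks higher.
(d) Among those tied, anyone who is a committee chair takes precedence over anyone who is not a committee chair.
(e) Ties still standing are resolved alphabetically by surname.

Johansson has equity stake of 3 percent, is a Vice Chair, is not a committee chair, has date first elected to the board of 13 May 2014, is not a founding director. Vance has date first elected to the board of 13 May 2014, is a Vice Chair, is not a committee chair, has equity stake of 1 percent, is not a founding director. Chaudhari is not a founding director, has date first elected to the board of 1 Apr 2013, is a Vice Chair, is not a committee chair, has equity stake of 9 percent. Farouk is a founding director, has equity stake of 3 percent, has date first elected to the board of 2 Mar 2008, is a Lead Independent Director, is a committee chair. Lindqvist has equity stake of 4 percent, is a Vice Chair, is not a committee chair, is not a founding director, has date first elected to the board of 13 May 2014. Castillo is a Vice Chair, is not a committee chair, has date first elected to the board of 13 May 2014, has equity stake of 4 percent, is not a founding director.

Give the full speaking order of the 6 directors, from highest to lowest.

By board role: Chaudhari, Castillo, Johansson, Lindqvist and Vance (Vice Chair); then Farouk (Lead Independent Director).
Chaudhari, Castillo, Johansson, Lindqvist and Vance are each not a founding director, so the next rule applies.
Among Chaudhari, Castillo, Johansson, Lindqvist and Vance, by date first elected to the board (earlier first): Chaudhari (1 Apr 2013) before Castillo, Johansson, Lindqvist and Vance (13 May 2014).
Castillo, Johansson, Lindqvist and Vance are each not a committee chair, so the next rule applies.
Among Castillo, Johansson, Lindqvist and Vance, alphabetically by surname: Castillo before Johansson before Lindqvist before Vance.
Full order: Chaudhari, Castillo, Johansson, Lindqvist, Vance, Farouk.

Chaudhari, Castillo, Johansson, Lindqvist, Vance, Farouk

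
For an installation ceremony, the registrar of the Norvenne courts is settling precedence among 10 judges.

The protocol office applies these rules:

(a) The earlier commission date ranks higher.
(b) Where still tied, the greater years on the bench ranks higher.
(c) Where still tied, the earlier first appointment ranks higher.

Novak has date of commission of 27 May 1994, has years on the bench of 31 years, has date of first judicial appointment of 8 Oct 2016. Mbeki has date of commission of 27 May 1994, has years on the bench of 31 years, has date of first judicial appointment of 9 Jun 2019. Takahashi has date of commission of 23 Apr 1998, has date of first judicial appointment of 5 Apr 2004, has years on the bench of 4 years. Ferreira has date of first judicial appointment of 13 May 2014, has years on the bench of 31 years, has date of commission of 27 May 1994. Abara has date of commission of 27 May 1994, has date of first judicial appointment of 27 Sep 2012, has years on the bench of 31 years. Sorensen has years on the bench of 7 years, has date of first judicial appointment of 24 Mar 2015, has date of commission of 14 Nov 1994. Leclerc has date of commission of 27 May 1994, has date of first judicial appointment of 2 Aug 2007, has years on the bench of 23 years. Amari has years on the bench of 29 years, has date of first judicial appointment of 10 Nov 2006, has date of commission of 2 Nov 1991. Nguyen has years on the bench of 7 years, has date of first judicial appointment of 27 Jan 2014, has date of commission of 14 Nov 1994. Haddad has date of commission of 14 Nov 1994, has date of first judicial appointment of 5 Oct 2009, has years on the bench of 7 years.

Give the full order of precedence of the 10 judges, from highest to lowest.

By date of commission (earlier first): Amari (2 Nov 1991); then Abara, Ferreira, Novak, Mbeki and Leclerc (each 27 May 1994); then Haddad, Nguyen and Sorensen (each 14 Nov 1994); then Takahashi (23 Apr 1998).
Among Abara, Ferreira, Novak, Mbeki and Leclerc, by years on the bench (higher first): Abara, Ferreira, Novak and Mbeki (31 years) before Leclerc (23 years).
Among Abara, Ferreira, Novak and Mbeki, by date of first judicial appointment (earlier first): Abara (27 Sep 2012) before Ferreira (13 May 2014) before Novak (8 Oct 2016) before Mbeki (9 Jun 2019).
Haddad, Nguyen and Sorensen all have years on the bench 7 years, so the next rule applies.
Among Haddad, Nguyen and Sorensen, by date of first judicial appointment (earlier first): Haddad (5 Oct 2009) before Nguyen (27 Jan 2014) before Sorensen (24 Mar 2015).
Full order: Amari, Abara, Ferreira, Novak, Mbeki, Leclerc, Haddad, Nguyen, Sorensen, Takahashi.

Amari, Abara, Ferreira, Novak, Mbeki, Leclerc, Haddad, Nguyen, Sorensen, Takahashi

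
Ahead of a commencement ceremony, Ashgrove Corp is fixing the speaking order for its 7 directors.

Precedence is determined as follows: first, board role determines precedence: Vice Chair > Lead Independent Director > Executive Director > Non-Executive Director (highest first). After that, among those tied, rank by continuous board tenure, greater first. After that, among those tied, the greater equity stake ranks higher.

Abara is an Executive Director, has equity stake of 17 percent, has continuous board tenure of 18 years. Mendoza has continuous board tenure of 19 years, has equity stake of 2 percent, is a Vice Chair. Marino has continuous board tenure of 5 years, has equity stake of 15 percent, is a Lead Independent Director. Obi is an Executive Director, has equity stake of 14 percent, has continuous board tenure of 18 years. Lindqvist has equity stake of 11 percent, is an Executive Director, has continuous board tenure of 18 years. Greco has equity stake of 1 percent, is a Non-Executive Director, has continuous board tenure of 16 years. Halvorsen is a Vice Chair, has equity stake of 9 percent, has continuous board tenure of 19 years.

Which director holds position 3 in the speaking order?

Marino

By board role: Halvorsen and Mendoza (Vice Chair); then Marino (Lead Independent Director); then Abara, Obi and Lindqvist (Executive Director); then Greco (Non-Executive Director).
Halvorsen and Mendoza both have continuous board tenure 19 years, so the next rule applies.
Among Halvorsen and Mendoza, by equity stake (higher first): Halvorsen (9 percent) before Mendoza (2 percent).
Abara, Obi and Lindqvist all have continuous board tenure 18 years, so the next rule applies.
Among Abara, Obi and Lindqvist, by equity stake (higher first): Abara (17 percent) before Obi (14 percent) before Lindqvist (11 percent).
Order: Halvorsen, Mendoza, Marino, Abara, Obi, Lindqvist, Greco.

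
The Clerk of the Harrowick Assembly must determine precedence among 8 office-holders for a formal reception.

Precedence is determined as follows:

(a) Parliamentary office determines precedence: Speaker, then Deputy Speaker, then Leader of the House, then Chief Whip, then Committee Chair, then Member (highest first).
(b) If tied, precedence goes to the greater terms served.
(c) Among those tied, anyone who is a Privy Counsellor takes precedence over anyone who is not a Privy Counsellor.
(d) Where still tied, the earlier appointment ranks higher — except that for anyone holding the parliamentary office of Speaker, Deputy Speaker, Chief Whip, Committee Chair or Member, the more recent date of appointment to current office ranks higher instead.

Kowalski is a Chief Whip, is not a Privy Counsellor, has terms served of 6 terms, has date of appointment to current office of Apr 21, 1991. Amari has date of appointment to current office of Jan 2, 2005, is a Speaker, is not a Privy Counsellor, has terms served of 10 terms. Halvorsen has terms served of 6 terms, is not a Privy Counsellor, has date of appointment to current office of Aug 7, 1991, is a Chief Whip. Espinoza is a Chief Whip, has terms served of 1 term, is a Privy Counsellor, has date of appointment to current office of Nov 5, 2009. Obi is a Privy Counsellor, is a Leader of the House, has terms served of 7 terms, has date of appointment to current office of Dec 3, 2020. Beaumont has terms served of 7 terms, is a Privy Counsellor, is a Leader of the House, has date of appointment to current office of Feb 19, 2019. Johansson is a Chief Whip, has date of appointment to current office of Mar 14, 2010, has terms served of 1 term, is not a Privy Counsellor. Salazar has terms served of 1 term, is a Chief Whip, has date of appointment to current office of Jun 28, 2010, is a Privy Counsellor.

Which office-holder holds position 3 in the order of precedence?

Obi

By parliamentary office: Amari (Speaker); then Beaumont and Obi (Leader of the House); then Halvorsen, Kowalski, Salazar, Espinoza and Johansson (Chief Whip).
Beaumont and Obi both have terms served 7 terms, so the next rule applies.
Beaumont and Obi are each a Privy Counsellor, so the next rule applies.
Among Beaumont and Obi, by date of appointment to current office (earlier first): Beaumont (Feb 19, 2019) before Obi (Dec 3, 2020).
Among Halvorsen, Kowalski, Salazar, Espinoza and Johansson, by terms served (higher first): Halvorsen and Kowalski (6 terms) before Salazar, Espinoza and Johansson (1 term).
Halvorsen and Kowalski are each not a Privy Counsellor, so the next rule applies.
Among Halvorsen and Kowalski, by date of appointment to current office (later first) (reversed rule for this group): Halvorsen (Aug 7, 1991) before Kowalski (Apr 21, 1991).
Among Salazar, Espinoza and Johansson, a Privy Counsellor before not a Privy Counsellor: Salazar and Espinoza (a Privy Counsellor) before Johansson (not a Privy Counsellor).
Among Salazar and Espinoza, by date of appointment to current office (later first) (reversed rule for this group): Salazar (Jun 28, 2010) before Espinoza (Nov 5, 2009).
Order: Amari, Beaumont, Obi, Halvorsen, Kowalski, Salazar, Espinoza, Johansson.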